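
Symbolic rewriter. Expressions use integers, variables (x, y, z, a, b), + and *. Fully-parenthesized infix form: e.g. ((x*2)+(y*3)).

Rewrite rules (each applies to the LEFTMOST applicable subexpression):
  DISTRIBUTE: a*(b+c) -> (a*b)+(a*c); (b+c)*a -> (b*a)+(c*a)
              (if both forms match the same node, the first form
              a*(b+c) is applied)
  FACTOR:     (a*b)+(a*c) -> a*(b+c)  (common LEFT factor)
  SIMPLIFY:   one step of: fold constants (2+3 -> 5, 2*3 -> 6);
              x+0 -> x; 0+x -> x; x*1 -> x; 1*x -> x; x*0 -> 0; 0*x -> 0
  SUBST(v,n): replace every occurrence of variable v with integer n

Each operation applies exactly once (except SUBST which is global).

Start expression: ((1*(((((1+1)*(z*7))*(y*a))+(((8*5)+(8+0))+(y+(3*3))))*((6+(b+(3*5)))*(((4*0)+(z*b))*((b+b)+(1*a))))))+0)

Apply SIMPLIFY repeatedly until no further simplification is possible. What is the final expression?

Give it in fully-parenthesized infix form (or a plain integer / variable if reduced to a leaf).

Start: ((1*(((((1+1)*(z*7))*(y*a))+(((8*5)+(8+0))+(y+(3*3))))*((6+(b+(3*5)))*(((4*0)+(z*b))*((b+b)+(1*a))))))+0)
Step 1: at root: ((1*(((((1+1)*(z*7))*(y*a))+(((8*5)+(8+0))+(y+(3*3))))*((6+(b+(3*5)))*(((4*0)+(z*b))*((b+b)+(1*a))))))+0) -> (1*(((((1+1)*(z*7))*(y*a))+(((8*5)+(8+0))+(y+(3*3))))*((6+(b+(3*5)))*(((4*0)+(z*b))*((b+b)+(1*a)))))); overall: ((1*(((((1+1)*(z*7))*(y*a))+(((8*5)+(8+0))+(y+(3*3))))*((6+(b+(3*5)))*(((4*0)+(z*b))*((b+b)+(1*a))))))+0) -> (1*(((((1+1)*(z*7))*(y*a))+(((8*5)+(8+0))+(y+(3*3))))*((6+(b+(3*5)))*(((4*0)+(z*b))*((b+b)+(1*a))))))
Step 2: at root: (1*(((((1+1)*(z*7))*(y*a))+(((8*5)+(8+0))+(y+(3*3))))*((6+(b+(3*5)))*(((4*0)+(z*b))*((b+b)+(1*a)))))) -> (((((1+1)*(z*7))*(y*a))+(((8*5)+(8+0))+(y+(3*3))))*((6+(b+(3*5)))*(((4*0)+(z*b))*((b+b)+(1*a))))); overall: (1*(((((1+1)*(z*7))*(y*a))+(((8*5)+(8+0))+(y+(3*3))))*((6+(b+(3*5)))*(((4*0)+(z*b))*((b+b)+(1*a)))))) -> (((((1+1)*(z*7))*(y*a))+(((8*5)+(8+0))+(y+(3*3))))*((6+(b+(3*5)))*(((4*0)+(z*b))*((b+b)+(1*a)))))
Step 3: at LLLL: (1+1) -> 2; overall: (((((1+1)*(z*7))*(y*a))+(((8*5)+(8+0))+(y+(3*3))))*((6+(b+(3*5)))*(((4*0)+(z*b))*((b+b)+(1*a))))) -> ((((2*(z*7))*(y*a))+(((8*5)+(8+0))+(y+(3*3))))*((6+(b+(3*5)))*(((4*0)+(z*b))*((b+b)+(1*a)))))
Step 4: at LRLL: (8*5) -> 40; overall: ((((2*(z*7))*(y*a))+(((8*5)+(8+0))+(y+(3*3))))*((6+(b+(3*5)))*(((4*0)+(z*b))*((b+b)+(1*a))))) -> ((((2*(z*7))*(y*a))+((40+(8+0))+(y+(3*3))))*((6+(b+(3*5)))*(((4*0)+(z*b))*((b+b)+(1*a)))))
Step 5: at LRLR: (8+0) -> 8; overall: ((((2*(z*7))*(y*a))+((40+(8+0))+(y+(3*3))))*((6+(b+(3*5)))*(((4*0)+(z*b))*((b+b)+(1*a))))) -> ((((2*(z*7))*(y*a))+((40+8)+(y+(3*3))))*((6+(b+(3*5)))*(((4*0)+(z*b))*((b+b)+(1*a)))))
Step 6: at LRL: (40+8) -> 48; overall: ((((2*(z*7))*(y*a))+((40+8)+(y+(3*3))))*((6+(b+(3*5)))*(((4*0)+(z*b))*((b+b)+(1*a))))) -> ((((2*(z*7))*(y*a))+(48+(y+(3*3))))*((6+(b+(3*5)))*(((4*0)+(z*b))*((b+b)+(1*a)))))
Step 7: at LRRR: (3*3) -> 9; overall: ((((2*(z*7))*(y*a))+(48+(y+(3*3))))*((6+(b+(3*5)))*(((4*0)+(z*b))*((b+b)+(1*a))))) -> ((((2*(z*7))*(y*a))+(48+(y+9)))*((6+(b+(3*5)))*(((4*0)+(z*b))*((b+b)+(1*a)))))
Step 8: at RLRR: (3*5) -> 15; overall: ((((2*(z*7))*(y*a))+(48+(y+9)))*((6+(b+(3*5)))*(((4*0)+(z*b))*((b+b)+(1*a))))) -> ((((2*(z*7))*(y*a))+(48+(y+9)))*((6+(b+15))*(((4*0)+(z*b))*((b+b)+(1*a)))))
Step 9: at RRLL: (4*0) -> 0; overall: ((((2*(z*7))*(y*a))+(48+(y+9)))*((6+(b+15))*(((4*0)+(z*b))*((b+b)+(1*a))))) -> ((((2*(z*7))*(y*a))+(48+(y+9)))*((6+(b+15))*((0+(z*b))*((b+b)+(1*a)))))
Step 10: at RRL: (0+(z*b)) -> (z*b); overall: ((((2*(z*7))*(y*a))+(48+(y+9)))*((6+(b+15))*((0+(z*b))*((b+b)+(1*a))))) -> ((((2*(z*7))*(y*a))+(48+(y+9)))*((6+(b+15))*((z*b)*((b+b)+(1*a)))))
Step 11: at RRRR: (1*a) -> a; overall: ((((2*(z*7))*(y*a))+(48+(y+9)))*((6+(b+15))*((z*b)*((b+b)+(1*a))))) -> ((((2*(z*7))*(y*a))+(48+(y+9)))*((6+(b+15))*((z*b)*((b+b)+a))))
Fixed point: ((((2*(z*7))*(y*a))+(48+(y+9)))*((6+(b+15))*((z*b)*((b+b)+a))))

Answer: ((((2*(z*7))*(y*a))+(48+(y+9)))*((6+(b+15))*((z*b)*((b+b)+a))))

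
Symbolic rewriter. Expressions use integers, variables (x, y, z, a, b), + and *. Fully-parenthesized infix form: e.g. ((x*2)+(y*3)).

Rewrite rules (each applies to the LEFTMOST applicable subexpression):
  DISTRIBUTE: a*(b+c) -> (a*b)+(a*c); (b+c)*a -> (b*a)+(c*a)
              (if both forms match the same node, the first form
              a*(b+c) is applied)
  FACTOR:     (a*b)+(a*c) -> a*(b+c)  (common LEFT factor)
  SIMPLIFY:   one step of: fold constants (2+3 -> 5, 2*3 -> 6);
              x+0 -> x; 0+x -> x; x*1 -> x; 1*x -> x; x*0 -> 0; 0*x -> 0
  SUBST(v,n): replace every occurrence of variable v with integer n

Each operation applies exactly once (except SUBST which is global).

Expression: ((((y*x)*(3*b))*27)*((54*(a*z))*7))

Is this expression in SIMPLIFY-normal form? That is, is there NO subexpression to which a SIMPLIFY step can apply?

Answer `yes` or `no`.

Expression: ((((y*x)*(3*b))*27)*((54*(a*z))*7))
Scanning for simplifiable subexpressions (pre-order)...
  at root: ((((y*x)*(3*b))*27)*((54*(a*z))*7)) (not simplifiable)
  at L: (((y*x)*(3*b))*27) (not simplifiable)
  at LL: ((y*x)*(3*b)) (not simplifiable)
  at LLL: (y*x) (not simplifiable)
  at LLR: (3*b) (not simplifiable)
  at R: ((54*(a*z))*7) (not simplifiable)
  at RL: (54*(a*z)) (not simplifiable)
  at RLR: (a*z) (not simplifiable)
Result: no simplifiable subexpression found -> normal form.

Answer: yes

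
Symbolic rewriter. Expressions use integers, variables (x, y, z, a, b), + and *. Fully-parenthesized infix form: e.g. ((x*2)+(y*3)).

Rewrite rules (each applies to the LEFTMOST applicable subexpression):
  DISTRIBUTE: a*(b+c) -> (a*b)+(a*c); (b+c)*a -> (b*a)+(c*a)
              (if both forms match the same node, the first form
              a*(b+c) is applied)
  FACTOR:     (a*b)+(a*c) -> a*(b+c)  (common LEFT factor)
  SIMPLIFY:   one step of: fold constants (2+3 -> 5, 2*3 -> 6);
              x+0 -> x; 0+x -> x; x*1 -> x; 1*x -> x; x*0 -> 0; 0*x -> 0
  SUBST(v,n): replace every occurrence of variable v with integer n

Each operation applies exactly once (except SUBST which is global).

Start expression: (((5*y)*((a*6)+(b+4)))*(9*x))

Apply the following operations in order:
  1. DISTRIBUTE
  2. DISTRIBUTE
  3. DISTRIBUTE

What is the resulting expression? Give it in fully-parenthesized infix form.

Answer: ((((5*y)*(a*6))*(9*x))+((((5*y)*b)+((5*y)*4))*(9*x)))

Derivation:
Start: (((5*y)*((a*6)+(b+4)))*(9*x))
Apply DISTRIBUTE at L (target: ((5*y)*((a*6)+(b+4)))): (((5*y)*((a*6)+(b+4)))*(9*x)) -> ((((5*y)*(a*6))+((5*y)*(b+4)))*(9*x))
Apply DISTRIBUTE at root (target: ((((5*y)*(a*6))+((5*y)*(b+4)))*(9*x))): ((((5*y)*(a*6))+((5*y)*(b+4)))*(9*x)) -> ((((5*y)*(a*6))*(9*x))+(((5*y)*(b+4))*(9*x)))
Apply DISTRIBUTE at RL (target: ((5*y)*(b+4))): ((((5*y)*(a*6))*(9*x))+(((5*y)*(b+4))*(9*x))) -> ((((5*y)*(a*6))*(9*x))+((((5*y)*b)+((5*y)*4))*(9*x)))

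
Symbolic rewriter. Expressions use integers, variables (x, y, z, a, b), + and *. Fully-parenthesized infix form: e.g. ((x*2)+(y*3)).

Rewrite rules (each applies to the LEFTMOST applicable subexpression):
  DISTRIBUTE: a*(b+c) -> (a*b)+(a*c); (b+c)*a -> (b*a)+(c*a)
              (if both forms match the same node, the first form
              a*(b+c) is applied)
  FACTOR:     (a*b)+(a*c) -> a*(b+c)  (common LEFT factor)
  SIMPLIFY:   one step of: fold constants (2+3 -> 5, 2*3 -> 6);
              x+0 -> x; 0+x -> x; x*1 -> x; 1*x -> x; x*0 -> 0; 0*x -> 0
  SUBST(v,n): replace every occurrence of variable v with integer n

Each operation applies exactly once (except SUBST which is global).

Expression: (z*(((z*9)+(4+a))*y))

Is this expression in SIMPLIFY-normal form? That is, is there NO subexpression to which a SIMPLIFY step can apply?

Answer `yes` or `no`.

Answer: yes

Derivation:
Expression: (z*(((z*9)+(4+a))*y))
Scanning for simplifiable subexpressions (pre-order)...
  at root: (z*(((z*9)+(4+a))*y)) (not simplifiable)
  at R: (((z*9)+(4+a))*y) (not simplifiable)
  at RL: ((z*9)+(4+a)) (not simplifiable)
  at RLL: (z*9) (not simplifiable)
  at RLR: (4+a) (not simplifiable)
Result: no simplifiable subexpression found -> normal form.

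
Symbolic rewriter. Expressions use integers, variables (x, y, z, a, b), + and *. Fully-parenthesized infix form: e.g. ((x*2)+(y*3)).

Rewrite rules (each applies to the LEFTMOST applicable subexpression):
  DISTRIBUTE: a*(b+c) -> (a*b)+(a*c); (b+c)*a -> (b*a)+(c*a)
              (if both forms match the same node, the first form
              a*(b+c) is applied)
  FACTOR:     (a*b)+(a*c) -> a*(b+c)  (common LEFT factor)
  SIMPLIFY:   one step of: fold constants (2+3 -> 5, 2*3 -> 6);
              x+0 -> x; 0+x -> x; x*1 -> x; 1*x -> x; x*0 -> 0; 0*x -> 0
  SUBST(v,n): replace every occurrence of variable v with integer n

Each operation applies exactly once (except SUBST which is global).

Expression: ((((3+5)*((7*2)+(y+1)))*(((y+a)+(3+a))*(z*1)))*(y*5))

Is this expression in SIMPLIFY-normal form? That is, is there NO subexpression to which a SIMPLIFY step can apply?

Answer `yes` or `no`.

Answer: no

Derivation:
Expression: ((((3+5)*((7*2)+(y+1)))*(((y+a)+(3+a))*(z*1)))*(y*5))
Scanning for simplifiable subexpressions (pre-order)...
  at root: ((((3+5)*((7*2)+(y+1)))*(((y+a)+(3+a))*(z*1)))*(y*5)) (not simplifiable)
  at L: (((3+5)*((7*2)+(y+1)))*(((y+a)+(3+a))*(z*1))) (not simplifiable)
  at LL: ((3+5)*((7*2)+(y+1))) (not simplifiable)
  at LLL: (3+5) (SIMPLIFIABLE)
  at LLR: ((7*2)+(y+1)) (not simplifiable)
  at LLRL: (7*2) (SIMPLIFIABLE)
  at LLRR: (y+1) (not simplifiable)
  at LR: (((y+a)+(3+a))*(z*1)) (not simplifiable)
  at LRL: ((y+a)+(3+a)) (not simplifiable)
  at LRLL: (y+a) (not simplifiable)
  at LRLR: (3+a) (not simplifiable)
  at LRR: (z*1) (SIMPLIFIABLE)
  at R: (y*5) (not simplifiable)
Found simplifiable subexpr at path LLL: (3+5)
One SIMPLIFY step would give: (((8*((7*2)+(y+1)))*(((y+a)+(3+a))*(z*1)))*(y*5))
-> NOT in normal form.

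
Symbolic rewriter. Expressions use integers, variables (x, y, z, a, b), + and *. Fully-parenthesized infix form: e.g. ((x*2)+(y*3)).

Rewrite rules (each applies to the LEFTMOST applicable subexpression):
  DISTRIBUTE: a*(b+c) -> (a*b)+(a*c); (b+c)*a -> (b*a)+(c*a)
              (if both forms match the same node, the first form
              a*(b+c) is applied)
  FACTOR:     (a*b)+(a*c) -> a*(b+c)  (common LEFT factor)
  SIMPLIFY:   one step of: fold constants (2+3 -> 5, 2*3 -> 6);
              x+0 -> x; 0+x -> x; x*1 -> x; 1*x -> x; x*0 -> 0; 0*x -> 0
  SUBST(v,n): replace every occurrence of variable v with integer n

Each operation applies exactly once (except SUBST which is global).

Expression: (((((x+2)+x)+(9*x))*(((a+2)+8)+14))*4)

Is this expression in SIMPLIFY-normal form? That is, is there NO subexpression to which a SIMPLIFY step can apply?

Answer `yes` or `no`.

Expression: (((((x+2)+x)+(9*x))*(((a+2)+8)+14))*4)
Scanning for simplifiable subexpressions (pre-order)...
  at root: (((((x+2)+x)+(9*x))*(((a+2)+8)+14))*4) (not simplifiable)
  at L: ((((x+2)+x)+(9*x))*(((a+2)+8)+14)) (not simplifiable)
  at LL: (((x+2)+x)+(9*x)) (not simplifiable)
  at LLL: ((x+2)+x) (not simplifiable)
  at LLLL: (x+2) (not simplifiable)
  at LLR: (9*x) (not simplifiable)
  at LR: (((a+2)+8)+14) (not simplifiable)
  at LRL: ((a+2)+8) (not simplifiable)
  at LRLL: (a+2) (not simplifiable)
Result: no simplifiable subexpression found -> normal form.

Answer: yes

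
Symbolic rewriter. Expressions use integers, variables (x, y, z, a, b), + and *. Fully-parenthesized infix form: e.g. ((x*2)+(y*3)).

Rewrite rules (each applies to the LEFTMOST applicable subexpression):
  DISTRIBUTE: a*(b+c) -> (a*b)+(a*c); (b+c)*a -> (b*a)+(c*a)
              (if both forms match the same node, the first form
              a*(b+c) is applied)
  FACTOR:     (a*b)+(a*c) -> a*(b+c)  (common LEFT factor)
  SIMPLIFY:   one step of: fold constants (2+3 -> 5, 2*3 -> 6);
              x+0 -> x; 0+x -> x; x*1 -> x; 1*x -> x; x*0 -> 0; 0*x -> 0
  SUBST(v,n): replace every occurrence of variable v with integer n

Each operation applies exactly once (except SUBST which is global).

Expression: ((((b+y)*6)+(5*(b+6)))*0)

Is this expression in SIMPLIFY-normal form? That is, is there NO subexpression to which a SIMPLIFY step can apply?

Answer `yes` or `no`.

Answer: no

Derivation:
Expression: ((((b+y)*6)+(5*(b+6)))*0)
Scanning for simplifiable subexpressions (pre-order)...
  at root: ((((b+y)*6)+(5*(b+6)))*0) (SIMPLIFIABLE)
  at L: (((b+y)*6)+(5*(b+6))) (not simplifiable)
  at LL: ((b+y)*6) (not simplifiable)
  at LLL: (b+y) (not simplifiable)
  at LR: (5*(b+6)) (not simplifiable)
  at LRR: (b+6) (not simplifiable)
Found simplifiable subexpr at path root: ((((b+y)*6)+(5*(b+6)))*0)
One SIMPLIFY step would give: 0
-> NOT in normal form.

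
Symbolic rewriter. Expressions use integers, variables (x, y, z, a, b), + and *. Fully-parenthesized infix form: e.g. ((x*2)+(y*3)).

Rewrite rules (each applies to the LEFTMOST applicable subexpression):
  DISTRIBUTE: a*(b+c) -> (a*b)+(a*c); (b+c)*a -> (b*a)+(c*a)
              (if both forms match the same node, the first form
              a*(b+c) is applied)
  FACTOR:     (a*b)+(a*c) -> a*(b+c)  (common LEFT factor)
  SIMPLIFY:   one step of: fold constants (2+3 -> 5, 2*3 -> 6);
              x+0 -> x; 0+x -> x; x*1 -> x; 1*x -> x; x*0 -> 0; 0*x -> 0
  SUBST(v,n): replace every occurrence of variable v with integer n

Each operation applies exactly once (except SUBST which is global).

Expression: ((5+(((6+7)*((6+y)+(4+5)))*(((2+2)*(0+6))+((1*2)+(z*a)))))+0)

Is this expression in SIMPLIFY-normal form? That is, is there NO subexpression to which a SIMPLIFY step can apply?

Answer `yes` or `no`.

Answer: no

Derivation:
Expression: ((5+(((6+7)*((6+y)+(4+5)))*(((2+2)*(0+6))+((1*2)+(z*a)))))+0)
Scanning for simplifiable subexpressions (pre-order)...
  at root: ((5+(((6+7)*((6+y)+(4+5)))*(((2+2)*(0+6))+((1*2)+(z*a)))))+0) (SIMPLIFIABLE)
  at L: (5+(((6+7)*((6+y)+(4+5)))*(((2+2)*(0+6))+((1*2)+(z*a))))) (not simplifiable)
  at LR: (((6+7)*((6+y)+(4+5)))*(((2+2)*(0+6))+((1*2)+(z*a)))) (not simplifiable)
  at LRL: ((6+7)*((6+y)+(4+5))) (not simplifiable)
  at LRLL: (6+7) (SIMPLIFIABLE)
  at LRLR: ((6+y)+(4+5)) (not simplifiable)
  at LRLRL: (6+y) (not simplifiable)
  at LRLRR: (4+5) (SIMPLIFIABLE)
  at LRR: (((2+2)*(0+6))+((1*2)+(z*a))) (not simplifiable)
  at LRRL: ((2+2)*(0+6)) (not simplifiable)
  at LRRLL: (2+2) (SIMPLIFIABLE)
  at LRRLR: (0+6) (SIMPLIFIABLE)
  at LRRR: ((1*2)+(z*a)) (not simplifiable)
  at LRRRL: (1*2) (SIMPLIFIABLE)
  at LRRRR: (z*a) (not simplifiable)
Found simplifiable subexpr at path root: ((5+(((6+7)*((6+y)+(4+5)))*(((2+2)*(0+6))+((1*2)+(z*a)))))+0)
One SIMPLIFY step would give: (5+(((6+7)*((6+y)+(4+5)))*(((2+2)*(0+6))+((1*2)+(z*a)))))
-> NOT in normal form.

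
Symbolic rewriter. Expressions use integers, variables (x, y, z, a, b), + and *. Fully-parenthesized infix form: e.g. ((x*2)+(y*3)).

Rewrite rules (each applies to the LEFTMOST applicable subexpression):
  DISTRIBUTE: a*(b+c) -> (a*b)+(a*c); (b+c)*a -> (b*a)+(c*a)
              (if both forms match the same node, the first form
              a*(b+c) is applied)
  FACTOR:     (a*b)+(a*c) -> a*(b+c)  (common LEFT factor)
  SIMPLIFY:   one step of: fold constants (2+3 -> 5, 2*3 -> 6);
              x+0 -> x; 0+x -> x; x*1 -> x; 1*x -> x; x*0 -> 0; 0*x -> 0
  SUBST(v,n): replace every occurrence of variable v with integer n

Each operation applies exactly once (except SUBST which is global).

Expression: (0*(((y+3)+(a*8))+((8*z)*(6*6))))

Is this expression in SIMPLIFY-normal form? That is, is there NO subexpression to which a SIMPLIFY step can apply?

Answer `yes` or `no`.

Answer: no

Derivation:
Expression: (0*(((y+3)+(a*8))+((8*z)*(6*6))))
Scanning for simplifiable subexpressions (pre-order)...
  at root: (0*(((y+3)+(a*8))+((8*z)*(6*6)))) (SIMPLIFIABLE)
  at R: (((y+3)+(a*8))+((8*z)*(6*6))) (not simplifiable)
  at RL: ((y+3)+(a*8)) (not simplifiable)
  at RLL: (y+3) (not simplifiable)
  at RLR: (a*8) (not simplifiable)
  at RR: ((8*z)*(6*6)) (not simplifiable)
  at RRL: (8*z) (not simplifiable)
  at RRR: (6*6) (SIMPLIFIABLE)
Found simplifiable subexpr at path root: (0*(((y+3)+(a*8))+((8*z)*(6*6))))
One SIMPLIFY step would give: 0
-> NOT in normal form.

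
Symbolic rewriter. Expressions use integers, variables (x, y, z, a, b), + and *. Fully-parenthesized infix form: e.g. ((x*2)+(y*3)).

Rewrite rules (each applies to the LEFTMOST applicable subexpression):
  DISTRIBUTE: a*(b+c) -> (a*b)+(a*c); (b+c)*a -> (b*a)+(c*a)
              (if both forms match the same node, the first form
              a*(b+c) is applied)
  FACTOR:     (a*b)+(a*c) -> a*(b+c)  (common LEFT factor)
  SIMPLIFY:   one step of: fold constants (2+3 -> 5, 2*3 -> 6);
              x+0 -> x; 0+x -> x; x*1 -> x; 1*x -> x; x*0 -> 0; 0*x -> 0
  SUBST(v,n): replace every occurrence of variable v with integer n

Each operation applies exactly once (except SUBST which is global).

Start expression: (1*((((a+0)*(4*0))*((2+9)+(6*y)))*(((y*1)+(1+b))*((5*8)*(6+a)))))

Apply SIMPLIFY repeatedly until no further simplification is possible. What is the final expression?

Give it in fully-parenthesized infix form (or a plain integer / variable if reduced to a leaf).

Answer: 0

Derivation:
Start: (1*((((a+0)*(4*0))*((2+9)+(6*y)))*(((y*1)+(1+b))*((5*8)*(6+a)))))
Step 1: at root: (1*((((a+0)*(4*0))*((2+9)+(6*y)))*(((y*1)+(1+b))*((5*8)*(6+a))))) -> ((((a+0)*(4*0))*((2+9)+(6*y)))*(((y*1)+(1+b))*((5*8)*(6+a)))); overall: (1*((((a+0)*(4*0))*((2+9)+(6*y)))*(((y*1)+(1+b))*((5*8)*(6+a))))) -> ((((a+0)*(4*0))*((2+9)+(6*y)))*(((y*1)+(1+b))*((5*8)*(6+a))))
Step 2: at LLL: (a+0) -> a; overall: ((((a+0)*(4*0))*((2+9)+(6*y)))*(((y*1)+(1+b))*((5*8)*(6+a)))) -> (((a*(4*0))*((2+9)+(6*y)))*(((y*1)+(1+b))*((5*8)*(6+a))))
Step 3: at LLR: (4*0) -> 0; overall: (((a*(4*0))*((2+9)+(6*y)))*(((y*1)+(1+b))*((5*8)*(6+a)))) -> (((a*0)*((2+9)+(6*y)))*(((y*1)+(1+b))*((5*8)*(6+a))))
Step 4: at LL: (a*0) -> 0; overall: (((a*0)*((2+9)+(6*y)))*(((y*1)+(1+b))*((5*8)*(6+a)))) -> ((0*((2+9)+(6*y)))*(((y*1)+(1+b))*((5*8)*(6+a))))
Step 5: at L: (0*((2+9)+(6*y))) -> 0; overall: ((0*((2+9)+(6*y)))*(((y*1)+(1+b))*((5*8)*(6+a)))) -> (0*(((y*1)+(1+b))*((5*8)*(6+a))))
Step 6: at root: (0*(((y*1)+(1+b))*((5*8)*(6+a)))) -> 0; overall: (0*(((y*1)+(1+b))*((5*8)*(6+a)))) -> 0
Fixed point: 0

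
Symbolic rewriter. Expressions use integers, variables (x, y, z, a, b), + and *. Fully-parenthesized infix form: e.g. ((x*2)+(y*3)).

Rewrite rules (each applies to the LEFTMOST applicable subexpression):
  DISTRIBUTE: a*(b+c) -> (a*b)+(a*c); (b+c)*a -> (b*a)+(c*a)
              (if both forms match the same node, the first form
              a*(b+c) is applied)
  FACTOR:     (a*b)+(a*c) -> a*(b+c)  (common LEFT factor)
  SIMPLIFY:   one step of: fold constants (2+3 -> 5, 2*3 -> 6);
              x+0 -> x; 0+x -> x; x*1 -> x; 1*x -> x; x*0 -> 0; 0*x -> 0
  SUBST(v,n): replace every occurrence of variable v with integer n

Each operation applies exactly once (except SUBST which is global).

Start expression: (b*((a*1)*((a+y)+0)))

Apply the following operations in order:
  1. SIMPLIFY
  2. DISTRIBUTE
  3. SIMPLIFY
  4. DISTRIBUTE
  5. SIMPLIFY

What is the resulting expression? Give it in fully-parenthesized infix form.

Start: (b*((a*1)*((a+y)+0)))
Apply SIMPLIFY at RL (target: (a*1)): (b*((a*1)*((a+y)+0))) -> (b*(a*((a+y)+0)))
Apply DISTRIBUTE at R (target: (a*((a+y)+0))): (b*(a*((a+y)+0))) -> (b*((a*(a+y))+(a*0)))
Apply SIMPLIFY at RR (target: (a*0)): (b*((a*(a+y))+(a*0))) -> (b*((a*(a+y))+0))
Apply DISTRIBUTE at root (target: (b*((a*(a+y))+0))): (b*((a*(a+y))+0)) -> ((b*(a*(a+y)))+(b*0))
Apply SIMPLIFY at R (target: (b*0)): ((b*(a*(a+y)))+(b*0)) -> ((b*(a*(a+y)))+0)

Answer: ((b*(a*(a+y)))+0)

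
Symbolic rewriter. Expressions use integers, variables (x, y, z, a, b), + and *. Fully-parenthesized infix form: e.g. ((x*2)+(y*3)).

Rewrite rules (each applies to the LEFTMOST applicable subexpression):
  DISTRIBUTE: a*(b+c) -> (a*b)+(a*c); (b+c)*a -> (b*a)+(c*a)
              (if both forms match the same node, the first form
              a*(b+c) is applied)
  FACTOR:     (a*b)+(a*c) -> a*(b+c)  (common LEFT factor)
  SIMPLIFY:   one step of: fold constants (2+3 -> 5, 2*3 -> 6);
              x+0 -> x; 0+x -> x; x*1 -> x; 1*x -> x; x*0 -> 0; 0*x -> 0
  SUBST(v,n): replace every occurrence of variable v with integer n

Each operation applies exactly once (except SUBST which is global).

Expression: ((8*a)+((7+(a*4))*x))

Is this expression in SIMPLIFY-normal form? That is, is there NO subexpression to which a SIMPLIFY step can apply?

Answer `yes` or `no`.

Expression: ((8*a)+((7+(a*4))*x))
Scanning for simplifiable subexpressions (pre-order)...
  at root: ((8*a)+((7+(a*4))*x)) (not simplifiable)
  at L: (8*a) (not simplifiable)
  at R: ((7+(a*4))*x) (not simplifiable)
  at RL: (7+(a*4)) (not simplifiable)
  at RLR: (a*4) (not simplifiable)
Result: no simplifiable subexpression found -> normal form.

Answer: yes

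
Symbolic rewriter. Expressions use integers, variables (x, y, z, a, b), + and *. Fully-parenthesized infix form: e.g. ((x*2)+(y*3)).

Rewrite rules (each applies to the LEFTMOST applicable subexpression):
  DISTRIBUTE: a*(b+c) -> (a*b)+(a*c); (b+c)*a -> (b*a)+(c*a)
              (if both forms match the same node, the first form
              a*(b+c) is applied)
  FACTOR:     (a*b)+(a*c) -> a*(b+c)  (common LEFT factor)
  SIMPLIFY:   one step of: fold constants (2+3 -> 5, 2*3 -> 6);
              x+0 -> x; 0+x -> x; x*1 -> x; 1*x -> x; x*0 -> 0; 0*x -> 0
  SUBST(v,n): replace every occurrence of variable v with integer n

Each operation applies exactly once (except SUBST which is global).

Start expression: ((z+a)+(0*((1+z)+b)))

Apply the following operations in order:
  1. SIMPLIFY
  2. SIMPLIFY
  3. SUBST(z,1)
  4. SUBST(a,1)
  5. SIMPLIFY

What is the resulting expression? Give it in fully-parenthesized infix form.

Start: ((z+a)+(0*((1+z)+b)))
Apply SIMPLIFY at R (target: (0*((1+z)+b))): ((z+a)+(0*((1+z)+b))) -> ((z+a)+0)
Apply SIMPLIFY at root (target: ((z+a)+0)): ((z+a)+0) -> (z+a)
Apply SUBST(z,1): (z+a) -> (1+a)
Apply SUBST(a,1): (1+a) -> (1+1)
Apply SIMPLIFY at root (target: (1+1)): (1+1) -> 2

Answer: 2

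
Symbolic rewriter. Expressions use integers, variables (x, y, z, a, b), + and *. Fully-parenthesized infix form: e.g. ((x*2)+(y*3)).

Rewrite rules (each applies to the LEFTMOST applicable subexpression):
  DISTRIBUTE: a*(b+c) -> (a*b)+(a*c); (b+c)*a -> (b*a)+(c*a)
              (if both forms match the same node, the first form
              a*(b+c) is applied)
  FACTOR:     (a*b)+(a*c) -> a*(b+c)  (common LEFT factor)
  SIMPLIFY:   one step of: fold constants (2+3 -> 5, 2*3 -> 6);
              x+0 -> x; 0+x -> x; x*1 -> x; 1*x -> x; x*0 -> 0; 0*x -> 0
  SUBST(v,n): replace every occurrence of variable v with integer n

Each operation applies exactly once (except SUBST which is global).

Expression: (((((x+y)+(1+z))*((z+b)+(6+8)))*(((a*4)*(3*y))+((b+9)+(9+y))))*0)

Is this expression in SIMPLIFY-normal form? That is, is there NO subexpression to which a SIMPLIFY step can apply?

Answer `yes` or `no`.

Expression: (((((x+y)+(1+z))*((z+b)+(6+8)))*(((a*4)*(3*y))+((b+9)+(9+y))))*0)
Scanning for simplifiable subexpressions (pre-order)...
  at root: (((((x+y)+(1+z))*((z+b)+(6+8)))*(((a*4)*(3*y))+((b+9)+(9+y))))*0) (SIMPLIFIABLE)
  at L: ((((x+y)+(1+z))*((z+b)+(6+8)))*(((a*4)*(3*y))+((b+9)+(9+y)))) (not simplifiable)
  at LL: (((x+y)+(1+z))*((z+b)+(6+8))) (not simplifiable)
  at LLL: ((x+y)+(1+z)) (not simplifiable)
  at LLLL: (x+y) (not simplifiable)
  at LLLR: (1+z) (not simplifiable)
  at LLR: ((z+b)+(6+8)) (not simplifiable)
  at LLRL: (z+b) (not simplifiable)
  at LLRR: (6+8) (SIMPLIFIABLE)
  at LR: (((a*4)*(3*y))+((b+9)+(9+y))) (not simplifiable)
  at LRL: ((a*4)*(3*y)) (not simplifiable)
  at LRLL: (a*4) (not simplifiable)
  at LRLR: (3*y) (not simplifiable)
  at LRR: ((b+9)+(9+y)) (not simplifiable)
  at LRRL: (b+9) (not simplifiable)
  at LRRR: (9+y) (not simplifiable)
Found simplifiable subexpr at path root: (((((x+y)+(1+z))*((z+b)+(6+8)))*(((a*4)*(3*y))+((b+9)+(9+y))))*0)
One SIMPLIFY step would give: 0
-> NOT in normal form.

Answer: no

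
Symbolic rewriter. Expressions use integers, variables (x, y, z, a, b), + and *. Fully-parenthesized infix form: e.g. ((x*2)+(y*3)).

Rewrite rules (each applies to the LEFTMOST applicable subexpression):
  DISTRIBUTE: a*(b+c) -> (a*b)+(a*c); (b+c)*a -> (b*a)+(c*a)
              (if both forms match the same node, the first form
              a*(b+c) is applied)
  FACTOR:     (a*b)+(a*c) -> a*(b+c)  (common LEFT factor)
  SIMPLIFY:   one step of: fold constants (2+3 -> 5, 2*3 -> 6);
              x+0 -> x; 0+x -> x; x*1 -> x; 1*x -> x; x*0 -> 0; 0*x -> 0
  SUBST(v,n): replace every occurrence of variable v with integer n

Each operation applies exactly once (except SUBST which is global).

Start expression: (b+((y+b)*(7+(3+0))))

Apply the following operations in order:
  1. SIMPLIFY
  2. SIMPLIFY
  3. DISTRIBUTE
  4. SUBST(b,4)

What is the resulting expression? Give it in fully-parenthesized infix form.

Answer: (4+((y*10)+(4*10)))

Derivation:
Start: (b+((y+b)*(7+(3+0))))
Apply SIMPLIFY at RRR (target: (3+0)): (b+((y+b)*(7+(3+0)))) -> (b+((y+b)*(7+3)))
Apply SIMPLIFY at RR (target: (7+3)): (b+((y+b)*(7+3))) -> (b+((y+b)*10))
Apply DISTRIBUTE at R (target: ((y+b)*10)): (b+((y+b)*10)) -> (b+((y*10)+(b*10)))
Apply SUBST(b,4): (b+((y*10)+(b*10))) -> (4+((y*10)+(4*10)))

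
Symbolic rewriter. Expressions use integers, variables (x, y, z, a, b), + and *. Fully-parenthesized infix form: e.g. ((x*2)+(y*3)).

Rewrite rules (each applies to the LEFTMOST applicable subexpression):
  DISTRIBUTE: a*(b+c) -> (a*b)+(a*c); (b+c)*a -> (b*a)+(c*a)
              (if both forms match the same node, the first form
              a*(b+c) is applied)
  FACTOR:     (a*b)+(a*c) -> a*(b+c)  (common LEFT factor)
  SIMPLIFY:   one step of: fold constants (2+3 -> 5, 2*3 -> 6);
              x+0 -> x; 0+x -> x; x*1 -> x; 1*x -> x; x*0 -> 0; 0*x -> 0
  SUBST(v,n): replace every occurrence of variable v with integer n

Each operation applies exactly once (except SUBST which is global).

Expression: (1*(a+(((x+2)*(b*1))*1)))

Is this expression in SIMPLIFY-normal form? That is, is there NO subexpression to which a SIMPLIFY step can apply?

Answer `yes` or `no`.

Answer: no

Derivation:
Expression: (1*(a+(((x+2)*(b*1))*1)))
Scanning for simplifiable subexpressions (pre-order)...
  at root: (1*(a+(((x+2)*(b*1))*1))) (SIMPLIFIABLE)
  at R: (a+(((x+2)*(b*1))*1)) (not simplifiable)
  at RR: (((x+2)*(b*1))*1) (SIMPLIFIABLE)
  at RRL: ((x+2)*(b*1)) (not simplifiable)
  at RRLL: (x+2) (not simplifiable)
  at RRLR: (b*1) (SIMPLIFIABLE)
Found simplifiable subexpr at path root: (1*(a+(((x+2)*(b*1))*1)))
One SIMPLIFY step would give: (a+(((x+2)*(b*1))*1))
-> NOT in normal form.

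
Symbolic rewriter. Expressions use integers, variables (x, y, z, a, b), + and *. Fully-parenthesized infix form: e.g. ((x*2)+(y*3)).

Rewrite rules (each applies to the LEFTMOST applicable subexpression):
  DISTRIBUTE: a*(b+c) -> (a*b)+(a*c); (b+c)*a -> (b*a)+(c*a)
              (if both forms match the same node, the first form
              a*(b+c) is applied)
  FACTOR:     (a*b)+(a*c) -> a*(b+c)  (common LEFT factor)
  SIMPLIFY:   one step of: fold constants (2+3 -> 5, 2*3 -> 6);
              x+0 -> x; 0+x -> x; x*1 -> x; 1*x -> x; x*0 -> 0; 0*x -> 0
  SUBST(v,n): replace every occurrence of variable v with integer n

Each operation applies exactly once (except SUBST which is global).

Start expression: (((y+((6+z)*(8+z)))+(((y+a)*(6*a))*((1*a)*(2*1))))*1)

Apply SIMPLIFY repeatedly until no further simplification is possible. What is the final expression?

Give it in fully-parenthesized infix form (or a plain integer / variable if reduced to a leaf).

Start: (((y+((6+z)*(8+z)))+(((y+a)*(6*a))*((1*a)*(2*1))))*1)
Step 1: at root: (((y+((6+z)*(8+z)))+(((y+a)*(6*a))*((1*a)*(2*1))))*1) -> ((y+((6+z)*(8+z)))+(((y+a)*(6*a))*((1*a)*(2*1)))); overall: (((y+((6+z)*(8+z)))+(((y+a)*(6*a))*((1*a)*(2*1))))*1) -> ((y+((6+z)*(8+z)))+(((y+a)*(6*a))*((1*a)*(2*1))))
Step 2: at RRL: (1*a) -> a; overall: ((y+((6+z)*(8+z)))+(((y+a)*(6*a))*((1*a)*(2*1)))) -> ((y+((6+z)*(8+z)))+(((y+a)*(6*a))*(a*(2*1))))
Step 3: at RRR: (2*1) -> 2; overall: ((y+((6+z)*(8+z)))+(((y+a)*(6*a))*(a*(2*1)))) -> ((y+((6+z)*(8+z)))+(((y+a)*(6*a))*(a*2)))
Fixed point: ((y+((6+z)*(8+z)))+(((y+a)*(6*a))*(a*2)))

Answer: ((y+((6+z)*(8+z)))+(((y+a)*(6*a))*(a*2)))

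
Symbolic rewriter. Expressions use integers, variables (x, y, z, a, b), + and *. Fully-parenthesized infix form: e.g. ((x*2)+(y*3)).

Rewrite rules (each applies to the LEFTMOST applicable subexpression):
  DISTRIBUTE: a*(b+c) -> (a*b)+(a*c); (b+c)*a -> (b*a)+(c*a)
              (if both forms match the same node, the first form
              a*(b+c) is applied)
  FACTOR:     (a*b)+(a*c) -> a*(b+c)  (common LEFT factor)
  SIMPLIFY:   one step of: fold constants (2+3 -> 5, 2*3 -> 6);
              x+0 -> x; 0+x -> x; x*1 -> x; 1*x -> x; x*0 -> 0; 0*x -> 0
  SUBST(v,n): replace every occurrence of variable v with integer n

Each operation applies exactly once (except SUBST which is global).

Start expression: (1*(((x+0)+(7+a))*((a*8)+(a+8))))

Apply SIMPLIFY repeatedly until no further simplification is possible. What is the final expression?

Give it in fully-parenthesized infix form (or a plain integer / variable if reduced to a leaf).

Answer: ((x+(7+a))*((a*8)+(a+8)))

Derivation:
Start: (1*(((x+0)+(7+a))*((a*8)+(a+8))))
Step 1: at root: (1*(((x+0)+(7+a))*((a*8)+(a+8)))) -> (((x+0)+(7+a))*((a*8)+(a+8))); overall: (1*(((x+0)+(7+a))*((a*8)+(a+8)))) -> (((x+0)+(7+a))*((a*8)+(a+8)))
Step 2: at LL: (x+0) -> x; overall: (((x+0)+(7+a))*((a*8)+(a+8))) -> ((x+(7+a))*((a*8)+(a+8)))
Fixed point: ((x+(7+a))*((a*8)+(a+8)))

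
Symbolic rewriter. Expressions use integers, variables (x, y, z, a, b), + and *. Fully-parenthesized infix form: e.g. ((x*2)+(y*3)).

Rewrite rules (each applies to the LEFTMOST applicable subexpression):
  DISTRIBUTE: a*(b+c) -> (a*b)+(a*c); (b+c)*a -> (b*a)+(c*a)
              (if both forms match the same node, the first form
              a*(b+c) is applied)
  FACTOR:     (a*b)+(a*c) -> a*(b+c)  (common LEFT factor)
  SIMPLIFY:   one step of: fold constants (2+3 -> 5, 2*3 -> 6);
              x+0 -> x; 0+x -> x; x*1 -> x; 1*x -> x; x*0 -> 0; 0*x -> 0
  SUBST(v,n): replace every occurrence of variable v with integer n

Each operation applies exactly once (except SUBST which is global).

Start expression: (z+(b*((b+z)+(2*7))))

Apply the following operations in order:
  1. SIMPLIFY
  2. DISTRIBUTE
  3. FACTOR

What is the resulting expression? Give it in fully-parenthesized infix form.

Start: (z+(b*((b+z)+(2*7))))
Apply SIMPLIFY at RRR (target: (2*7)): (z+(b*((b+z)+(2*7)))) -> (z+(b*((b+z)+14)))
Apply DISTRIBUTE at R (target: (b*((b+z)+14))): (z+(b*((b+z)+14))) -> (z+((b*(b+z))+(b*14)))
Apply FACTOR at R (target: ((b*(b+z))+(b*14))): (z+((b*(b+z))+(b*14))) -> (z+(b*((b+z)+14)))

Answer: (z+(b*((b+z)+14)))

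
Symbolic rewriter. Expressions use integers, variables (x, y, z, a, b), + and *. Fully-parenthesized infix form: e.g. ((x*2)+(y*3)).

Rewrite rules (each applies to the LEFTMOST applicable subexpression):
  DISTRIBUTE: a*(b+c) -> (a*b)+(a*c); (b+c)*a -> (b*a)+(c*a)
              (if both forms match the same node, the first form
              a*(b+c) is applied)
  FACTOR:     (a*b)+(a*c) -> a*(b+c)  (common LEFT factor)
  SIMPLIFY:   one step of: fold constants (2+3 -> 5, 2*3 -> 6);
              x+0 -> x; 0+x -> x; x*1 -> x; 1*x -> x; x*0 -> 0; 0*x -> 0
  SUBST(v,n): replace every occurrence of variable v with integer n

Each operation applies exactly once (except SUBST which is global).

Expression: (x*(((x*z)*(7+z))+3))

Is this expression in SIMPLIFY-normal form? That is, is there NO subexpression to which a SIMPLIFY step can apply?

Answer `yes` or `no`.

Answer: yes

Derivation:
Expression: (x*(((x*z)*(7+z))+3))
Scanning for simplifiable subexpressions (pre-order)...
  at root: (x*(((x*z)*(7+z))+3)) (not simplifiable)
  at R: (((x*z)*(7+z))+3) (not simplifiable)
  at RL: ((x*z)*(7+z)) (not simplifiable)
  at RLL: (x*z) (not simplifiable)
  at RLR: (7+z) (not simplifiable)
Result: no simplifiable subexpression found -> normal form.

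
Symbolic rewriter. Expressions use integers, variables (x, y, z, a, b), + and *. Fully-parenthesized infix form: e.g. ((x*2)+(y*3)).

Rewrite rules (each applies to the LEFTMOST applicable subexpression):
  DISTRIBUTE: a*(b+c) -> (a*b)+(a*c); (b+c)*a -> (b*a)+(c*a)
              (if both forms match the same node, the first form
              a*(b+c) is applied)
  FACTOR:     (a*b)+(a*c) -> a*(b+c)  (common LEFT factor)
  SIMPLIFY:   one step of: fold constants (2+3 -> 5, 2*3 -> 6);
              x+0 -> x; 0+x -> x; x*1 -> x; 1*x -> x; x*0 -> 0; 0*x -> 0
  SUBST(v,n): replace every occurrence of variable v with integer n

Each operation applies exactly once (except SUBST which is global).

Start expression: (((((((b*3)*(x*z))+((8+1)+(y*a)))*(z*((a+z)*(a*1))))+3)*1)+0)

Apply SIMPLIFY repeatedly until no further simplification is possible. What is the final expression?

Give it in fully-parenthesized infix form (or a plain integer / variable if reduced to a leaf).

Answer: (((((b*3)*(x*z))+(9+(y*a)))*(z*((a+z)*a)))+3)

Derivation:
Start: (((((((b*3)*(x*z))+((8+1)+(y*a)))*(z*((a+z)*(a*1))))+3)*1)+0)
Step 1: at root: (((((((b*3)*(x*z))+((8+1)+(y*a)))*(z*((a+z)*(a*1))))+3)*1)+0) -> ((((((b*3)*(x*z))+((8+1)+(y*a)))*(z*((a+z)*(a*1))))+3)*1); overall: (((((((b*3)*(x*z))+((8+1)+(y*a)))*(z*((a+z)*(a*1))))+3)*1)+0) -> ((((((b*3)*(x*z))+((8+1)+(y*a)))*(z*((a+z)*(a*1))))+3)*1)
Step 2: at root: ((((((b*3)*(x*z))+((8+1)+(y*a)))*(z*((a+z)*(a*1))))+3)*1) -> (((((b*3)*(x*z))+((8+1)+(y*a)))*(z*((a+z)*(a*1))))+3); overall: ((((((b*3)*(x*z))+((8+1)+(y*a)))*(z*((a+z)*(a*1))))+3)*1) -> (((((b*3)*(x*z))+((8+1)+(y*a)))*(z*((a+z)*(a*1))))+3)
Step 3: at LLRL: (8+1) -> 9; overall: (((((b*3)*(x*z))+((8+1)+(y*a)))*(z*((a+z)*(a*1))))+3) -> (((((b*3)*(x*z))+(9+(y*a)))*(z*((a+z)*(a*1))))+3)
Step 4: at LRRR: (a*1) -> a; overall: (((((b*3)*(x*z))+(9+(y*a)))*(z*((a+z)*(a*1))))+3) -> (((((b*3)*(x*z))+(9+(y*a)))*(z*((a+z)*a)))+3)
Fixed point: (((((b*3)*(x*z))+(9+(y*a)))*(z*((a+z)*a)))+3)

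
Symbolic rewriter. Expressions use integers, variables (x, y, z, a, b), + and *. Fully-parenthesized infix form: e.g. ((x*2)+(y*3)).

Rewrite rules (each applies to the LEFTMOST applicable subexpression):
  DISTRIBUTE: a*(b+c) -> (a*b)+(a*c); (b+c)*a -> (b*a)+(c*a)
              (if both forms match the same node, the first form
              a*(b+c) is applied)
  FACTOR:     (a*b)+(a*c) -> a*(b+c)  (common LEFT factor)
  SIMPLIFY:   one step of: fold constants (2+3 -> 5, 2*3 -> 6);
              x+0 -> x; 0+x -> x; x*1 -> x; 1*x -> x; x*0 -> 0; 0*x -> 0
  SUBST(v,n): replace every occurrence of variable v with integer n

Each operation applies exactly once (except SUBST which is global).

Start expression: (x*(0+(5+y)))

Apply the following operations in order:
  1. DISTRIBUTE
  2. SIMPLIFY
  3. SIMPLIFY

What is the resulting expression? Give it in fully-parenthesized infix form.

Start: (x*(0+(5+y)))
Apply DISTRIBUTE at root (target: (x*(0+(5+y)))): (x*(0+(5+y))) -> ((x*0)+(x*(5+y)))
Apply SIMPLIFY at L (target: (x*0)): ((x*0)+(x*(5+y))) -> (0+(x*(5+y)))
Apply SIMPLIFY at root (target: (0+(x*(5+y)))): (0+(x*(5+y))) -> (x*(5+y))

Answer: (x*(5+y))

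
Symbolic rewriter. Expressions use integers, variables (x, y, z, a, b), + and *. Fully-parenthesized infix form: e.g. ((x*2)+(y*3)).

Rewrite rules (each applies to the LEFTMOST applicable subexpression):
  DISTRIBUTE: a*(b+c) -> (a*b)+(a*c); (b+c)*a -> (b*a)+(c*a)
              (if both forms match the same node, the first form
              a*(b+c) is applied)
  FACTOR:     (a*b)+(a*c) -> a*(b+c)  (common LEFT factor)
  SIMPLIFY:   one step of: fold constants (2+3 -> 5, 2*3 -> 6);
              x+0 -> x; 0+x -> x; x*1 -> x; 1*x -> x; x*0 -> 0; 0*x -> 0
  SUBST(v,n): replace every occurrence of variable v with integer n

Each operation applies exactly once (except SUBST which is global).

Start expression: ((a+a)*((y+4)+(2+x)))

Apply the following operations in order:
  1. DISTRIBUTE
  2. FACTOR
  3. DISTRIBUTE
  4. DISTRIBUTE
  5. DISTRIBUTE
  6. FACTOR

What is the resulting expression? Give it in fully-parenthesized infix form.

Answer: (((a*(y+y))+((a+a)*4))+((a+a)*(2+x)))

Derivation:
Start: ((a+a)*((y+4)+(2+x)))
Apply DISTRIBUTE at root (target: ((a+a)*((y+4)+(2+x)))): ((a+a)*((y+4)+(2+x))) -> (((a+a)*(y+4))+((a+a)*(2+x)))
Apply FACTOR at root (target: (((a+a)*(y+4))+((a+a)*(2+x)))): (((a+a)*(y+4))+((a+a)*(2+x))) -> ((a+a)*((y+4)+(2+x)))
Apply DISTRIBUTE at root (target: ((a+a)*((y+4)+(2+x)))): ((a+a)*((y+4)+(2+x))) -> (((a+a)*(y+4))+((a+a)*(2+x)))
Apply DISTRIBUTE at L (target: ((a+a)*(y+4))): (((a+a)*(y+4))+((a+a)*(2+x))) -> ((((a+a)*y)+((a+a)*4))+((a+a)*(2+x)))
Apply DISTRIBUTE at LL (target: ((a+a)*y)): ((((a+a)*y)+((a+a)*4))+((a+a)*(2+x))) -> ((((a*y)+(a*y))+((a+a)*4))+((a+a)*(2+x)))
Apply FACTOR at LL (target: ((a*y)+(a*y))): ((((a*y)+(a*y))+((a+a)*4))+((a+a)*(2+x))) -> (((a*(y+y))+((a+a)*4))+((a+a)*(2+x)))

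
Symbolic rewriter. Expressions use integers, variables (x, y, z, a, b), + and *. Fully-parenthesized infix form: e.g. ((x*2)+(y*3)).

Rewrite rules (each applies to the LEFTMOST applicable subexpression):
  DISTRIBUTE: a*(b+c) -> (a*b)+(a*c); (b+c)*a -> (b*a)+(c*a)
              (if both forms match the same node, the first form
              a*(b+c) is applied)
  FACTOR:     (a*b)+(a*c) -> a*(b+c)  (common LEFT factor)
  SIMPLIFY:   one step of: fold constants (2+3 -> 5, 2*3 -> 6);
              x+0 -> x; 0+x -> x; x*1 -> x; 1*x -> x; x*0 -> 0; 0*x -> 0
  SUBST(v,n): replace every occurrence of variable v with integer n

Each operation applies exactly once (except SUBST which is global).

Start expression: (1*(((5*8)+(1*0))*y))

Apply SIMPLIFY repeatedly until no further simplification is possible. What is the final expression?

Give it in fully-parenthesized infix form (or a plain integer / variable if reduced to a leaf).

Start: (1*(((5*8)+(1*0))*y))
Step 1: at root: (1*(((5*8)+(1*0))*y)) -> (((5*8)+(1*0))*y); overall: (1*(((5*8)+(1*0))*y)) -> (((5*8)+(1*0))*y)
Step 2: at LL: (5*8) -> 40; overall: (((5*8)+(1*0))*y) -> ((40+(1*0))*y)
Step 3: at LR: (1*0) -> 0; overall: ((40+(1*0))*y) -> ((40+0)*y)
Step 4: at L: (40+0) -> 40; overall: ((40+0)*y) -> (40*y)
Fixed point: (40*y)

Answer: (40*y)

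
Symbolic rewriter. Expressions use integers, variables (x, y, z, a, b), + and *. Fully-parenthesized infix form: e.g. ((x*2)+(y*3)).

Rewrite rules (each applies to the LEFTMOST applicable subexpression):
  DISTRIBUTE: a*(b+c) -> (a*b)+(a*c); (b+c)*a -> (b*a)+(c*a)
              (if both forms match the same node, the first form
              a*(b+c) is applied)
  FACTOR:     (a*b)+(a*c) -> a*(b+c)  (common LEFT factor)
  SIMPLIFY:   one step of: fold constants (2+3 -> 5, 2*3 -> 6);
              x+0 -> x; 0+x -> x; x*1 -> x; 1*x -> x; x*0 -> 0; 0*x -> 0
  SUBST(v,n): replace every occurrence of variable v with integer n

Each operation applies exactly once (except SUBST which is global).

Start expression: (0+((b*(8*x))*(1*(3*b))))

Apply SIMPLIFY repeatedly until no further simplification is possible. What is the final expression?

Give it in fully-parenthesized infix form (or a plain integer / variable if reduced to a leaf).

Answer: ((b*(8*x))*(3*b))

Derivation:
Start: (0+((b*(8*x))*(1*(3*b))))
Step 1: at root: (0+((b*(8*x))*(1*(3*b)))) -> ((b*(8*x))*(1*(3*b))); overall: (0+((b*(8*x))*(1*(3*b)))) -> ((b*(8*x))*(1*(3*b)))
Step 2: at R: (1*(3*b)) -> (3*b); overall: ((b*(8*x))*(1*(3*b))) -> ((b*(8*x))*(3*b))
Fixed point: ((b*(8*x))*(3*b))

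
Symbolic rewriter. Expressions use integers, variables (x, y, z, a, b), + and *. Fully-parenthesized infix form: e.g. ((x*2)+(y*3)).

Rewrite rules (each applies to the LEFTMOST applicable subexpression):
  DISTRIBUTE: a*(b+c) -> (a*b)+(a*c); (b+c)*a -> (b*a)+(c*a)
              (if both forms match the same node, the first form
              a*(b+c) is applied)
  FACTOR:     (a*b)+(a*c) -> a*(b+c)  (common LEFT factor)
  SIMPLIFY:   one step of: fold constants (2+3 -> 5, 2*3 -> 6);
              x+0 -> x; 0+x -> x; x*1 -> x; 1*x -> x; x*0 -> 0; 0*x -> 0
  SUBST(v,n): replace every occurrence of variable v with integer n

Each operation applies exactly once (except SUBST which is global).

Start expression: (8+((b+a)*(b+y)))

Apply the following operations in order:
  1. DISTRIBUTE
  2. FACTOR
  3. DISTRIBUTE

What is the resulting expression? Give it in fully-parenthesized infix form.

Answer: (8+(((b+a)*b)+((b+a)*y)))

Derivation:
Start: (8+((b+a)*(b+y)))
Apply DISTRIBUTE at R (target: ((b+a)*(b+y))): (8+((b+a)*(b+y))) -> (8+(((b+a)*b)+((b+a)*y)))
Apply FACTOR at R (target: (((b+a)*b)+((b+a)*y))): (8+(((b+a)*b)+((b+a)*y))) -> (8+((b+a)*(b+y)))
Apply DISTRIBUTE at R (target: ((b+a)*(b+y))): (8+((b+a)*(b+y))) -> (8+(((b+a)*b)+((b+a)*y)))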